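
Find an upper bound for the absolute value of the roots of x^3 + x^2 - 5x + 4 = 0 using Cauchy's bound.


Cauchy's bound: all roots r satisfy |r| <= 1 + max(|a_i/a_n|) for i = 0,...,n-1
where a_n is the leading coefficient.

Coefficients: [1, 1, -5, 4]
Leading coefficient a_n = 1
Ratios |a_i/a_n|: 1, 5, 4
Maximum ratio: 5
Cauchy's bound: |r| <= 1 + 5 = 6

Upper bound = 6


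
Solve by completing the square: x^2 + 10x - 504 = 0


Start: x^2 + 10x - 504 = 0
Move constant: x^2 + 10x = 504
Half of 10 is 5, squared is 25
Add 25 to both sides: x^2 + 10x + 25 = 529
(x + 5)^2 = 529
x + 5 = ±23
x = -5 + 23 = 18 or x = -5 - 23 = -28

x = -28, x = 18


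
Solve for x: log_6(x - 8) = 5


Convert to exponential form: x - 8 = 6^5 = 7776
x = 7776 + 8 = 7784
Check: log_6(7784 - 8) = log_6(7776) = log_6(7776) = 5 ✓

x = 7784


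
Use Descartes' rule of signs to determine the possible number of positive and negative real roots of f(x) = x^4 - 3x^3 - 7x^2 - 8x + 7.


Descartes' rule of signs:

For positive roots, count sign changes in f(x) = x^4 - 3x^3 - 7x^2 - 8x + 7:
Signs of coefficients: +, -, -, -, +
Number of sign changes: 2
Possible positive real roots: 2, 0

For negative roots, examine f(-x) = x^4 + 3x^3 - 7x^2 + 8x + 7:
Signs of coefficients: +, +, -, +, +
Number of sign changes: 2
Possible negative real roots: 2, 0

Positive roots: 2 or 0; Negative roots: 2 or 0


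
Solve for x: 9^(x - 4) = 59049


Express both sides with the same base.
59049 = 9^5
Since the bases match, equate exponents: x - 4 = 5
So x = 5 - (-4) = 9

x = 9


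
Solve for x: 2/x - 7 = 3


Subtract -7 from both sides: 2/x = 10
Multiply both sides by x: 2 = 10 * x
Divide by 10: x = 1/5

x = 1/5


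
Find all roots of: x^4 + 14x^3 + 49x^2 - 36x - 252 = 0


Let p(x) = x^4 + 14x^3 + 49x^2 - 36x - 252. By the rational root theorem (leading coefficient 1), any rational root is an integer divisor of 252: try ±1, ±2, ... in turn.
Test x = 1: value = -224 ≠ 0.
Test x = -1: value = -180 ≠ 0.
Test x = 2: value = 0 ✓, so (x - 2) is a factor.
Synthetic division by (x - 2): bring down 1; 1(2) + 14 = 16; 16(2) + 49 = 81; 81(2) - 36 = 126; 126(2) - 252 = 0 → quotient x^3 + 16x^2 + 81x + 126, remainder 0.
Continue with the quotient x^3 + 16x^2 + 81x + 126 (candidates must divide 126; re-test x = 2 first in case it repeats).
Test x = 2: value = 360 ≠ 0.
Test x = -2: value = 20 ≠ 0.
Test x = 3: value = 540 ≠ 0.
Test x = -3: value = 0 ✓, so (x + 3) is a factor.
Synthetic division by (x + 3): bring down 1; 1(-3) + 16 = 13; 13(-3) + 81 = 42; 42(-3) + 126 = 0 → quotient x^2 + 13x + 42, remainder 0.
Solve the quadratic x^2 + 13x + 42 = 0: discriminant = 13^2 - 4(1)(42) = 169 - 168 = 1.
sqrt(1) = 1, so x = (-13 ± 1)/2: x = -6 or x = -7.
Collecting all roots found:

x = -7, x = -6, x = -3, x = 2


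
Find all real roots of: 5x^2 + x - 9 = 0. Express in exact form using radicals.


Using the quadratic formula: x = (-b ± sqrt(b^2 - 4ac)) / (2a)
Here a = 5, b = 1, c = -9
Discriminant = b^2 - 4ac = 1^2 - 4(5)(-9) = 1 + 180 = 181
Since discriminant = 181 > 0, there are two real roots.
x = (-1 ± sqrt(181)) / 10
Numerically: x ≈ 1.2454 or x ≈ -1.4454

x = (-1 + sqrt(181)) / 10 or x = (-1 - sqrt(181)) / 10


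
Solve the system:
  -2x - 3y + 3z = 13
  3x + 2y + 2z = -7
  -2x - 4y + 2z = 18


Using Cramer's rule. Expand each determinant along the first row.
D  = (-2)*[2*2 - 2*(-4)] - (-3)*[3*2 - 2*(-2)] + 3*[3*(-4) - 2*(-2)]
  = (-2)*(12) - (-3)*(10) + 3*(-8) = -18
Dx = 13*[2*2 - 2*(-4)] - (-3)*[(-7)*2 - 2*18] + 3*[(-7)*(-4) - 2*18]
  = 13*(12) - (-3)*(-50) + 3*(-8) = -18
Dy = (-2)*[(-7)*2 - 2*18] - 13*[3*2 - 2*(-2)] + 3*[3*18 - (-7)*(-2)]
  = (-2)*(-50) - 13*(10) + 3*(40) = 90
Dz = (-2)*[2*18 - (-7)*(-4)] - (-3)*[3*18 - (-7)*(-2)] + 13*[3*(-4) - 2*(-2)]
  = (-2)*(8) - (-3)*(40) + 13*(-8) = 0
x = Dx/D = -18/-18 = 1, y = Dy/D = 90/-18 = -5, z = Dz/D = 0/-18 = 0
Check eq1: (-2)(1) + (-3)(-5) + (3)(0) = 13 = 13 ✓
Check eq2: (3)(1) + (2)(-5) + (2)(0) = -7 = -7 ✓
Check eq3: (-2)(1) + (-4)(-5) + (2)(0) = 18 = 18 ✓

x = 1, y = -5, z = 0


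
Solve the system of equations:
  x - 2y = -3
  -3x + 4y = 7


Using Cramer's rule:
Determinant D = (1)(4) - (-3)(-2) = 4 - 6 = -2
Dx = (-3)(4) - (7)(-2) = -12 + 14 = 2
Dy = (1)(7) - (-3)(-3) = 7 - 9 = -2
x = Dx/D = 2/-2 = -1
y = Dy/D = -2/-2 = 1

x = -1, y = 1


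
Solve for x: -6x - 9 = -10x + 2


Starting with: -6x - 9 = -10x + 2
Move all x terms to left: (-6 + 10)x = 2 + 9
Simplify: 4x = 11
Divide both sides by 4: x = 11/4

x = 11/4


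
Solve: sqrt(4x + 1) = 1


Square both sides: 4x + 1 = 1^2 = 1
4x = 1 - 1 = 0
x = 0
Check: sqrt(4*0 + 1) = sqrt(1) = 1 ✓

x = 0


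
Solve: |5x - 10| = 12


An absolute value equation |expr| = 12 gives two cases:
Case 1: 5x - 10 = 12
  5x = 22, so x = 22/5
Case 2: 5x - 10 = -12
  5x = -2, so x = -2/5

x = -2/5, x = 22/5


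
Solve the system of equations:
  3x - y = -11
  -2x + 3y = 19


Using Cramer's rule:
Determinant D = (3)(3) - (-2)(-1) = 9 - 2 = 7
Dx = (-11)(3) - (19)(-1) = -33 + 19 = -14
Dy = (3)(19) - (-2)(-11) = 57 - 22 = 35
x = Dx/D = -14/7 = -2
y = Dy/D = 35/7 = 5

x = -2, y = 5


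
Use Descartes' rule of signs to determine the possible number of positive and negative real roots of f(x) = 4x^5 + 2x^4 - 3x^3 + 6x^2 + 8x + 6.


Descartes' rule of signs:

For positive roots, count sign changes in f(x) = 4x^5 + 2x^4 - 3x^3 + 6x^2 + 8x + 6:
Signs of coefficients: +, +, -, +, +, +
Number of sign changes: 2
Possible positive real roots: 2, 0

For negative roots, examine f(-x) = -4x^5 + 2x^4 + 3x^3 + 6x^2 - 8x + 6:
Signs of coefficients: -, +, +, +, -, +
Number of sign changes: 3
Possible negative real roots: 3, 1

Positive roots: 2 or 0; Negative roots: 3 or 1


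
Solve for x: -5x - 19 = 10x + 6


Starting with: -5x - 19 = 10x + 6
Move all x terms to left: (-5 - 10)x = 6 + 19
Simplify: -15x = 25
Divide both sides by -15: x = -5/3

x = -5/3


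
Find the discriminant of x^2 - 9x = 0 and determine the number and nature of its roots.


For ax^2 + bx + c = 0, discriminant D = b^2 - 4ac
Here a = 1, b = -9, c = 0
D = (-9)^2 - 4(1)(0) = 81 - 0 = 81

D = 81 > 0 and is a perfect square (sqrt = 9)
The equation has 2 distinct real rational roots.

Discriminant = 81, 2 distinct real rational roots


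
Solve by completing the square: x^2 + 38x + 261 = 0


Start: x^2 + 38x + 261 = 0
Move constant: x^2 + 38x = -261
Half of 38 is 19, squared is 361
Add 361 to both sides: x^2 + 38x + 361 = 100
(x + 19)^2 = 100
x + 19 = ±10
x = -19 + 10 = -9 or x = -19 - 10 = -29

x = -29, x = -9


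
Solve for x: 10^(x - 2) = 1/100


Express both sides with the same base.
1/100 = 10^(-2)
Since the bases match, equate exponents: x - 2 = -2
So x = -2 - (-2) = 0

x = 0


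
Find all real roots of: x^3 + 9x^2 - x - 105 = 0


Let p(x) = x^3 + 9x^2 - x - 105. By the rational root theorem (leading coefficient 1), any rational root is an integer divisor of 105: try ±1, ±2, ... in turn.
Test x = 1: value = -96 ≠ 0.
Test x = -1: value = -96 ≠ 0.
Test x = 3: value = 0 ✓, so (x - 3) is a factor.
Synthetic division by (x - 3): bring down 1; 1(3) + 9 = 12; 12(3) - 1 = 35; 35(3) - 105 = 0 → quotient x^2 + 12x + 35, remainder 0.
Solve the quadratic x^2 + 12x + 35 = 0: discriminant = 12^2 - 4(1)(35) = 144 - 140 = 4.
sqrt(4) = 2, so x = (-12 ± 2)/2: x = -5 or x = -7.

x = -7, x = -5, x = 3


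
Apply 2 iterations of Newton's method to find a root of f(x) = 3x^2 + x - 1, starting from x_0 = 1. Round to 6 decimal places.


Newton's method: x_(n+1) = x_n - f(x_n)/f'(x_n)
f(x) = 3x^2 + x - 1
f'(x) = 6x + 1

Iteration 1:
  f(1.000000) = 3.000000
  f'(1.000000) = 7.000000
  x_1 = 1.000000 - (3.000000)/(7.000000) = 0.571429

Iteration 2:
  f(0.571429) = 0.551020
  f'(0.571429) = 4.428571
  x_2 = 0.571429 - (0.551020)/(4.428571) = 0.447005

x_2 = 0.447005


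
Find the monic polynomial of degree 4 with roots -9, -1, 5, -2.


A monic polynomial with roots -9, -1, 5, -2 is:
p(x) = (x + 9)(x + 1)(x - 5)(x + 2)
After multiplying by (x + 9): x + 9
After multiplying by (x + 1): x^2 + 10x + 9
After multiplying by (x - 5): x^3 + 5x^2 - 41x - 45
After multiplying by (x + 2): x^4 + 7x^3 - 31x^2 - 127x - 90

x^4 + 7x^3 - 31x^2 - 127x - 90


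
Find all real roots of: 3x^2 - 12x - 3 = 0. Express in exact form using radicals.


Using the quadratic formula: x = (-b ± sqrt(b^2 - 4ac)) / (2a)
Here a = 3, b = -12, c = -3
Discriminant = b^2 - 4ac = (-12)^2 - 4(3)(-3) = 144 + 36 = 180
Since discriminant = 180 > 0, there are two real roots.
x = (12 ± 6*sqrt(5)) / 6
Simplifying: x = 2 ± sqrt(5)
Numerically: x ≈ 4.2361 or x ≈ -0.2361

x = 2 + sqrt(5) or x = 2 - sqrt(5)


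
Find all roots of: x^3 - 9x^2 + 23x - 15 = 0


Let p(x) = x^3 - 9x^2 + 23x - 15. By the rational root theorem (leading coefficient 1), any rational root is an integer divisor of 15: try ±1, ±2, ... in turn.
Test x = 1: value = 0 ✓, so (x - 1) is a factor.
Synthetic division by (x - 1): bring down 1; 1(1) - 9 = -8; (-8)(1) + 23 = 15; 15(1) - 15 = 0 → quotient x^2 - 8x + 15, remainder 0.
Solve the quadratic x^2 - 8x + 15 = 0: discriminant = (-8)^2 - 4(1)(15) = 64 - 60 = 4.
sqrt(4) = 2, so x = (8 ± 2)/2: x = 5 or x = 3.
Collecting all roots found:

x = 1, x = 3, x = 5


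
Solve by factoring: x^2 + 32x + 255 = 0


We need two numbers that multiply to 255 and add to 32.
Those numbers are 17 and 15 (since 17 * 15 = 255 and 17 + 15 = 32).
So x^2 + 32x + 255 = (x + 17)(x + 15) = 0
Setting each factor to zero: x = -17 or x = -15

x = -17, x = -15


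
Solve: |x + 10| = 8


An absolute value equation |expr| = 8 gives two cases:
Case 1: x + 10 = 8
  x = -2, so x = -2
Case 2: x + 10 = -8
  x = -18, so x = -18

x = -18, x = -2


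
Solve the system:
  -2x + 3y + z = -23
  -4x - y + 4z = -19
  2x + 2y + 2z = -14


Using Cramer's rule. Expand each determinant along the first row.
D  = (-2)*[(-1)*2 - 4*2] - 3*[(-4)*2 - 4*2] + 1*[(-4)*2 - (-1)*2]
  = (-2)*(-10) - 3*(-16) + 1*(-6) = 62
Dx = (-23)*[(-1)*2 - 4*2] - 3*[(-19)*2 - 4*(-14)] + 1*[(-19)*2 - (-1)*(-14)]
  = (-23)*(-10) - 3*(18) + 1*(-52) = 124
Dy = (-2)*[(-19)*2 - 4*(-14)] - (-23)*[(-4)*2 - 4*2] + 1*[(-4)*(-14) - (-19)*2]
  = (-2)*(18) - (-23)*(-16) + 1*(94) = -310
Dz = (-2)*[(-1)*(-14) - (-19)*2] - 3*[(-4)*(-14) - (-19)*2] + (-23)*[(-4)*2 - (-1)*2]
  = (-2)*(52) - 3*(94) + (-23)*(-6) = -248
x = Dx/D = 124/62 = 2, y = Dy/D = -310/62 = -5, z = Dz/D = -248/62 = -4
Check eq1: (-2)(2) + (3)(-5) + (1)(-4) = -23 = -23 ✓
Check eq2: (-4)(2) + (-1)(-5) + (4)(-4) = -19 = -19 ✓
Check eq3: (2)(2) + (2)(-5) + (2)(-4) = -14 = -14 ✓

x = 2, y = -5, z = -4


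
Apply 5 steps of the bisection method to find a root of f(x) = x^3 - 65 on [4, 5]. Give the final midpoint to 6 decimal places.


f(x) = x^3 - 65
f(4) = -1 < 0
f(5) = 60 > 0

Step 1: midpoint = (4.000000 + 5.000000)/2 = 4.500000
  f(4.500000) = 26.125000
  f(mid) > 0, so root is in [4.000000, 4.500000]

Step 2: midpoint = (4.000000 + 4.500000)/2 = 4.250000
  f(4.250000) = 11.765625
  f(mid) > 0, so root is in [4.000000, 4.250000]

Step 3: midpoint = (4.000000 + 4.250000)/2 = 4.125000
  f(4.125000) = 5.189453
  f(mid) > 0, so root is in [4.000000, 4.125000]

Step 4: midpoint = (4.000000 + 4.125000)/2 = 4.062500
  f(4.062500) = 2.047119
  f(mid) > 0, so root is in [4.000000, 4.062500]

Step 5: midpoint = (4.000000 + 4.062500)/2 = 4.031250
  f(4.031250) = 0.511749
  f(mid) > 0, so root is in [4.000000, 4.031250]

midpoint = 4.031250


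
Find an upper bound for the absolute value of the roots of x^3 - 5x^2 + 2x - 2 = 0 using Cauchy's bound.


Cauchy's bound: all roots r satisfy |r| <= 1 + max(|a_i/a_n|) for i = 0,...,n-1
where a_n is the leading coefficient.

Coefficients: [1, -5, 2, -2]
Leading coefficient a_n = 1
Ratios |a_i/a_n|: 5, 2, 2
Maximum ratio: 5
Cauchy's bound: |r| <= 1 + 5 = 6

Upper bound = 6


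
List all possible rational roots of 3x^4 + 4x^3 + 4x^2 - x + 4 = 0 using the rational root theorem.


Rational root theorem: possible roots are ±p/q where:
  p divides the constant term (4): p ∈ {1, 2, 4}
  q divides the leading coefficient (3): q ∈ {1, 3}

All possible rational roots: -4, -2, -4/3, -1, -2/3, -1/3, 1/3, 2/3, 1, 4/3, 2, 4

-4, -2, -4/3, -1, -2/3, -1/3, 1/3, 2/3, 1, 4/3, 2, 4


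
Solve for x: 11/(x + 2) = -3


Multiply both sides by (x + 2): 11 = -3(x + 2)
Distribute: 11 = -3x - 6
-3x = 11 + 6 = 17
x = -17/3

x = -17/3


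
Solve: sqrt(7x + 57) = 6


Square both sides: 7x + 57 = 6^2 = 36
7x = 36 - 57 = -21
x = -3
Check: sqrt(7*(-3) + 57) = sqrt(36) = 6 ✓

x = -3


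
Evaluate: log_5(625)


We need the exponent such that 5^? = 625
5^4 = 625
Therefore log_5(625) = 4

4


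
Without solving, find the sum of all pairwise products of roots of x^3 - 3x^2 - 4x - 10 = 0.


By Vieta's formulas for x^3 + bx^2 + cx + d = 0:
  r1 + r2 + r3 = -b/a = 3
  r1*r2 + r1*r3 + r2*r3 = c/a = -4
  r1*r2*r3 = -d/a = 10


Sum of pairwise products = -4


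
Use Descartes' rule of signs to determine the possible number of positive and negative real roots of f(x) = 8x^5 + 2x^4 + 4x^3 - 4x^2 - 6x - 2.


Descartes' rule of signs:

For positive roots, count sign changes in f(x) = 8x^5 + 2x^4 + 4x^3 - 4x^2 - 6x - 2:
Signs of coefficients: +, +, +, -, -, -
Number of sign changes: 1
Possible positive real roots: 1

For negative roots, examine f(-x) = -8x^5 + 2x^4 - 4x^3 - 4x^2 + 6x - 2:
Signs of coefficients: -, +, -, -, +, -
Number of sign changes: 4
Possible negative real roots: 4, 2, 0

Positive roots: 1; Negative roots: 4 or 2 or 0


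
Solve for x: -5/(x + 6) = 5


Multiply both sides by (x + 6): -5 = 5(x + 6)
Distribute: -5 = 5x + 30
5x = -5 - 30 = -35
x = -7

x = -7


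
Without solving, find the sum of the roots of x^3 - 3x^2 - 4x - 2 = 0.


By Vieta's formulas for x^3 + bx^2 + cx + d = 0:
  r1 + r2 + r3 = -b/a = 3
  r1*r2 + r1*r3 + r2*r3 = c/a = -4
  r1*r2*r3 = -d/a = 2


Sum = 3


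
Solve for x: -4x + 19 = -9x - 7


Starting with: -4x + 19 = -9x - 7
Move all x terms to left: (-4 + 9)x = -7 - 19
Simplify: 5x = -26
Divide both sides by 5: x = -26/5

x = -26/5


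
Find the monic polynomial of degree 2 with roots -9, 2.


A monic polynomial with roots -9, 2 is:
p(x) = (x + 9)(x - 2)
After multiplying by (x + 9): x + 9
After multiplying by (x - 2): x^2 + 7x - 18

x^2 + 7x - 18


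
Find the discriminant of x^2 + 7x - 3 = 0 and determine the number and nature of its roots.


For ax^2 + bx + c = 0, discriminant D = b^2 - 4ac
Here a = 1, b = 7, c = -3
D = (7)^2 - 4(1)(-3) = 49 + 12 = 61

D = 61 > 0 but not a perfect square
The equation has 2 distinct real irrational roots.

Discriminant = 61, 2 distinct real irrational roots


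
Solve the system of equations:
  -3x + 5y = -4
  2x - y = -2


Using Cramer's rule:
Determinant D = (-3)(-1) - (2)(5) = 3 - 10 = -7
Dx = (-4)(-1) - (-2)(5) = 4 + 10 = 14
Dy = (-3)(-2) - (2)(-4) = 6 + 8 = 14
x = Dx/D = 14/-7 = -2
y = Dy/D = 14/-7 = -2

x = -2, y = -2


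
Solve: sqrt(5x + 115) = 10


Square both sides: 5x + 115 = 10^2 = 100
5x = 100 - 115 = -15
x = -3
Check: sqrt(5*(-3) + 115) = sqrt(100) = 10 ✓

x = -3


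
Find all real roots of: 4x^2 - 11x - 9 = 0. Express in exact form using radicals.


Using the quadratic formula: x = (-b ± sqrt(b^2 - 4ac)) / (2a)
Here a = 4, b = -11, c = -9
Discriminant = b^2 - 4ac = (-11)^2 - 4(4)(-9) = 121 + 144 = 265
Since discriminant = 265 > 0, there are two real roots.
x = (11 ± sqrt(265)) / 8
Numerically: x ≈ 3.4099 or x ≈ -0.6599

x = (11 + sqrt(265)) / 8 or x = (11 - sqrt(265)) / 8


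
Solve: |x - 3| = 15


An absolute value equation |expr| = 15 gives two cases:
Case 1: x - 3 = 15
  x = 18, so x = 18
Case 2: x - 3 = -15
  x = -12, so x = -12

x = -12, x = 18


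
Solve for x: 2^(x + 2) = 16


Express both sides with the same base.
16 = 2^4
Since the bases match, equate exponents: x + 2 = 4
So x = 4 - (2) = 2

x = 2


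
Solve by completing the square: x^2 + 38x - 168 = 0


Start: x^2 + 38x - 168 = 0
Move constant: x^2 + 38x = 168
Half of 38 is 19, squared is 361
Add 361 to both sides: x^2 + 38x + 361 = 529
(x + 19)^2 = 529
x + 19 = ±23
x = -19 + 23 = 4 or x = -19 - 23 = -42

x = -42, x = 4


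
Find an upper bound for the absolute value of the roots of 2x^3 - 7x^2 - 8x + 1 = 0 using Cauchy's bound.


Cauchy's bound: all roots r satisfy |r| <= 1 + max(|a_i/a_n|) for i = 0,...,n-1
where a_n is the leading coefficient.

Coefficients: [2, -7, -8, 1]
Leading coefficient a_n = 2
Ratios |a_i/a_n|: 7/2, 4, 1/2
Maximum ratio: 4
Cauchy's bound: |r| <= 1 + 4 = 5

Upper bound = 5


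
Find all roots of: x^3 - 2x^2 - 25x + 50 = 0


Let p(x) = x^3 - 2x^2 - 25x + 50. By the rational root theorem (leading coefficient 1), any rational root is an integer divisor of 50: try ±1, ±2, ... in turn.
Test x = 1: value = 24 ≠ 0.
Test x = -1: value = 72 ≠ 0.
Test x = 2: value = 0 ✓, so (x - 2) is a factor.
Synthetic division by (x - 2): bring down 1; 1(2) - 2 = 0; 0(2) - 25 = -25; (-25)(2) + 50 = 0 → quotient x^2 - 25, remainder 0.
Solve the quadratic x^2 - 25 = 0: discriminant = 0^2 - 4(1)(-25) = 0 + 100 = 100.
sqrt(100) = 10, so x = (0 ± 10)/2: x = 5 or x = -5.
Collecting all roots found:

x = -5, x = 2, x = 5


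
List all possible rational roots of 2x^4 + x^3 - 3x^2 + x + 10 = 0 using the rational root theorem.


Rational root theorem: possible roots are ±p/q where:
  p divides the constant term (10): p ∈ {1, 2, 5, 10}
  q divides the leading coefficient (2): q ∈ {1, 2}

All possible rational roots: -10, -5, -5/2, -2, -1, -1/2, 1/2, 1, 2, 5/2, 5, 10

-10, -5, -5/2, -2, -1, -1/2, 1/2, 1, 2, 5/2, 5, 10


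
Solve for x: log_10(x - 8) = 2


Convert to exponential form: x - 8 = 10^2 = 100
x = 100 + 8 = 108
Check: log_10(108 - 8) = log_10(100) = log_10(100) = 2 ✓

x = 108


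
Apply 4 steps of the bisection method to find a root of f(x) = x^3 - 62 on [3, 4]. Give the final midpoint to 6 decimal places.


f(x) = x^3 - 62
f(3) = -35 < 0
f(4) = 2 > 0

Step 1: midpoint = (3.000000 + 4.000000)/2 = 3.500000
  f(3.500000) = -19.125000
  f(mid) < 0, so root is in [3.500000, 4.000000]

Step 2: midpoint = (3.500000 + 4.000000)/2 = 3.750000
  f(3.750000) = -9.265625
  f(mid) < 0, so root is in [3.750000, 4.000000]

Step 3: midpoint = (3.750000 + 4.000000)/2 = 3.875000
  f(3.875000) = -3.814453
  f(mid) < 0, so root is in [3.875000, 4.000000]

Step 4: midpoint = (3.875000 + 4.000000)/2 = 3.937500
  f(3.937500) = -0.953369
  f(mid) < 0, so root is in [3.937500, 4.000000]

midpoint = 3.937500


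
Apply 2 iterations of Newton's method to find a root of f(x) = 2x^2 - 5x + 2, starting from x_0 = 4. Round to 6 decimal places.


Newton's method: x_(n+1) = x_n - f(x_n)/f'(x_n)
f(x) = 2x^2 - 5x + 2
f'(x) = 4x - 5

Iteration 1:
  f(4.000000) = 14.000000
  f'(4.000000) = 11.000000
  x_1 = 4.000000 - (14.000000)/(11.000000) = 2.727273

Iteration 2:
  f(2.727273) = 3.239669
  f'(2.727273) = 5.909091
  x_2 = 2.727273 - (3.239669)/(5.909091) = 2.179021

x_2 = 2.179021


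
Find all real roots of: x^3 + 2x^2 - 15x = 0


The constant term is 0, so x = 0 is a root. Factor out x:
  x(x^2 + 2x - 15) = 0
Solve the quadratic x^2 + 2x - 15 = 0: discriminant = 2^2 - 4(1)(-15) = 4 + 60 = 64.
sqrt(64) = 8, so x = (-2 ± 8)/2: x = 3 or x = -5.

x = -5, x = 0, x = 3


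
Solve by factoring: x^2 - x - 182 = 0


We need two numbers that multiply to -182 and add to -1.
Those numbers are -14 and 13 (since (-14) * 13 = -182 and (-14) + 13 = -1).
So x^2 - x - 182 = (x - 14)(x + 13) = 0
Setting each factor to zero: x = 14 or x = -13

x = -13, x = 14


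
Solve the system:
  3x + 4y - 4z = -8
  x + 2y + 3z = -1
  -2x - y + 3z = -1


Using Cramer's rule. Expand each determinant along the first row.
D  = 3*[2*3 - 3*(-1)] - 4*[1*3 - 3*(-2)] + (-4)*[1*(-1) - 2*(-2)]
  = 3*(9) - 4*(9) + (-4)*(3) = -21
Dx = (-8)*[2*3 - 3*(-1)] - 4*[(-1)*3 - 3*(-1)] + (-4)*[(-1)*(-1) - 2*(-1)]
  = (-8)*(9) - 4*(0) + (-4)*(3) = -84
Dy = 3*[(-1)*3 - 3*(-1)] - (-8)*[1*3 - 3*(-2)] + (-4)*[1*(-1) - (-1)*(-2)]
  = 3*(0) - (-8)*(9) + (-4)*(-3) = 84
Dz = 3*[2*(-1) - (-1)*(-1)] - 4*[1*(-1) - (-1)*(-2)] + (-8)*[1*(-1) - 2*(-2)]
  = 3*(-3) - 4*(-3) + (-8)*(3) = -21
x = Dx/D = -84/-21 = 4, y = Dy/D = 84/-21 = -4, z = Dz/D = -21/-21 = 1
Check eq1: (3)(4) + (4)(-4) + (-4)(1) = -8 = -8 ✓
Check eq2: (1)(4) + (2)(-4) + (3)(1) = -1 = -1 ✓
Check eq3: (-2)(4) + (-1)(-4) + (3)(1) = -1 = -1 ✓

x = 4, y = -4, z = 1


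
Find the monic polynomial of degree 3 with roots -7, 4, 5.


A monic polynomial with roots -7, 4, 5 is:
p(x) = (x + 7)(x - 4)(x - 5)
After multiplying by (x + 7): x + 7
After multiplying by (x - 4): x^2 + 3x - 28
After multiplying by (x - 5): x^3 - 2x^2 - 43x + 140

x^3 - 2x^2 - 43x + 140


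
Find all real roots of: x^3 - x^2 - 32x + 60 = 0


Let p(x) = x^3 - x^2 - 32x + 60. By the rational root theorem (leading coefficient 1), any rational root is an integer divisor of 60: try ±1, ±2, ... in turn.
Test x = 1: value = 28 ≠ 0.
Test x = -1: value = 90 ≠ 0.
Test x = 2: value = 0 ✓, so (x - 2) is a factor.
Synthetic division by (x - 2): bring down 1; 1(2) - 1 = 1; 1(2) - 32 = -30; (-30)(2) + 60 = 0 → quotient x^2 + x - 30, remainder 0.
Solve the quadratic x^2 + x - 30 = 0: discriminant = 1^2 - 4(1)(-30) = 1 + 120 = 121.
sqrt(121) = 11, so x = (-1 ± 11)/2: x = 5 or x = -6.

x = -6, x = 2, x = 5


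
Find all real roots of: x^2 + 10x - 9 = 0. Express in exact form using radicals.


Using the quadratic formula: x = (-b ± sqrt(b^2 - 4ac)) / (2a)
Here a = 1, b = 10, c = -9
Discriminant = b^2 - 4ac = 10^2 - 4(1)(-9) = 100 + 36 = 136
Since discriminant = 136 > 0, there are two real roots.
x = (-10 ± 2*sqrt(34)) / 2
Simplifying: x = -5 ± sqrt(34)
Numerically: x ≈ 0.8310 or x ≈ -10.8310

x = -5 + sqrt(34) or x = -5 - sqrt(34)


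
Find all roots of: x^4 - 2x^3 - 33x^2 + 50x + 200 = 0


Let p(x) = x^4 - 2x^3 - 33x^2 + 50x + 200. By the rational root theorem (leading coefficient 1), any rational root is an integer divisor of 200: try ±1, ±2, ... in turn.
Test x = 1: value = 216 ≠ 0.
Test x = -1: value = 120 ≠ 0.
Test x = 2: value = 168 ≠ 0.
Test x = -2: value = 0 ✓, so (x + 2) is a factor.
Synthetic division by (x + 2): bring down 1; 1(-2) - 2 = -4; (-4)(-2) - 33 = -25; (-25)(-2) + 50 = 100; 100(-2) + 200 = 0 → quotient x^3 - 4x^2 - 25x + 100, remainder 0.
Continue with the quotient x^3 - 4x^2 - 25x + 100 (candidates must divide 100; re-test x = -2 first in case it repeats).
Test x = -2: value = 126 ≠ 0.
Test x = 4: value = 0 ✓, so (x - 4) is a factor.
Synthetic division by (x - 4): bring down 1; 1(4) - 4 = 0; 0(4) - 25 = -25; (-25)(4) + 100 = 0 → quotient x^2 - 25, remainder 0.
Solve the quadratic x^2 - 25 = 0: discriminant = 0^2 - 4(1)(-25) = 0 + 100 = 100.
sqrt(100) = 10, so x = (0 ± 10)/2: x = 5 or x = -5.
Collecting all roots found:

x = -5, x = -2, x = 4, x = 5


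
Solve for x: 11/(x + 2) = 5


Multiply both sides by (x + 2): 11 = 5(x + 2)
Distribute: 11 = 5x + 10
5x = 11 - 10 = 1
x = 1/5

x = 1/5


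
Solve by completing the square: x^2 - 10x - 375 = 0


Start: x^2 - 10x - 375 = 0
Move constant: x^2 - 10x = 375
Half of -10 is -5, squared is 25
Add 25 to both sides: x^2 - 10x + 25 = 400
(x - 5)^2 = 400
x - 5 = ±20
x = 5 + 20 = 25 or x = 5 - 20 = -15

x = -15, x = 25


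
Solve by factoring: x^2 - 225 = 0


We need two numbers that multiply to -225 and add to 0.
Those numbers are 15 and -15 (since 15 * (-15) = -225 and 15 + (-15) = 0).
So x^2 - 225 = (x + 15)(x - 15) = 0
Setting each factor to zero: x = -15 or x = 15

x = -15, x = 15


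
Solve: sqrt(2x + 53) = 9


Square both sides: 2x + 53 = 9^2 = 81
2x = 81 - 53 = 28
x = 14
Check: sqrt(2*14 + 53) = sqrt(81) = 9 ✓

x = 14


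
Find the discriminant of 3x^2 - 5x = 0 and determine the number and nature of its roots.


For ax^2 + bx + c = 0, discriminant D = b^2 - 4ac
Here a = 3, b = -5, c = 0
D = (-5)^2 - 4(3)(0) = 25 - 0 = 25

D = 25 > 0 and is a perfect square (sqrt = 5)
The equation has 2 distinct real rational roots.

Discriminant = 25, 2 distinct real rational roots


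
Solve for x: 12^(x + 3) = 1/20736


Express both sides with the same base.
1/20736 = 12^(-4)
Since the bases match, equate exponents: x + 3 = -4
So x = -4 - (3) = -7

x = -7


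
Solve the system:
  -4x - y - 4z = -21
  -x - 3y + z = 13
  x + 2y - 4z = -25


Using Cramer's rule. Expand each determinant along the first row.
D  = (-4)*[(-3)*(-4) - 1*2] - (-1)*[(-1)*(-4) - 1*1] + (-4)*[(-1)*2 - (-3)*1]
  = (-4)*(10) - (-1)*(3) + (-4)*(1) = -41
Dx = (-21)*[(-3)*(-4) - 1*2] - (-1)*[13*(-4) - 1*(-25)] + (-4)*[13*2 - (-3)*(-25)]
  = (-21)*(10) - (-1)*(-27) + (-4)*(-49) = -41
Dy = (-4)*[13*(-4) - 1*(-25)] - (-21)*[(-1)*(-4) - 1*1] + (-4)*[(-1)*(-25) - 13*1]
  = (-4)*(-27) - (-21)*(3) + (-4)*(12) = 123
Dz = (-4)*[(-3)*(-25) - 13*2] - (-1)*[(-1)*(-25) - 13*1] + (-21)*[(-1)*2 - (-3)*1]
  = (-4)*(49) - (-1)*(12) + (-21)*(1) = -205
x = Dx/D = -41/-41 = 1, y = Dy/D = 123/-41 = -3, z = Dz/D = -205/-41 = 5
Check eq1: (-4)(1) + (-1)(-3) + (-4)(5) = -21 = -21 ✓
Check eq2: (-1)(1) + (-3)(-3) + (1)(5) = 13 = 13 ✓
Check eq3: (1)(1) + (2)(-3) + (-4)(5) = -25 = -25 ✓

x = 1, y = -3, z = 5


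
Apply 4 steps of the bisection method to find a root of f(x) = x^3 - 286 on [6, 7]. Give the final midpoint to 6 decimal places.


f(x) = x^3 - 286
f(6) = -70 < 0
f(7) = 57 > 0

Step 1: midpoint = (6.000000 + 7.000000)/2 = 6.500000
  f(6.500000) = -11.375000
  f(mid) < 0, so root is in [6.500000, 7.000000]

Step 2: midpoint = (6.500000 + 7.000000)/2 = 6.750000
  f(6.750000) = 21.546875
  f(mid) > 0, so root is in [6.500000, 6.750000]

Step 3: midpoint = (6.500000 + 6.750000)/2 = 6.625000
  f(6.625000) = 4.775391
  f(mid) > 0, so root is in [6.500000, 6.625000]

Step 4: midpoint = (6.500000 + 6.625000)/2 = 6.562500
  f(6.562500) = -3.376709
  f(mid) < 0, so root is in [6.562500, 6.625000]

midpoint = 6.562500


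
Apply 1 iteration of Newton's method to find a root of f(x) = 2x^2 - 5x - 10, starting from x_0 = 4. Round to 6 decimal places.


Newton's method: x_(n+1) = x_n - f(x_n)/f'(x_n)
f(x) = 2x^2 - 5x - 10
f'(x) = 4x - 5

Iteration 1:
  f(4.000000) = 2.000000
  f'(4.000000) = 11.000000
  x_1 = 4.000000 - (2.000000)/(11.000000) = 3.818182

x_1 = 3.818182


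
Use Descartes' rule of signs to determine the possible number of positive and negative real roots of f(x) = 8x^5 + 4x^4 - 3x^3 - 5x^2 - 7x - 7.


Descartes' rule of signs:

For positive roots, count sign changes in f(x) = 8x^5 + 4x^4 - 3x^3 - 5x^2 - 7x - 7:
Signs of coefficients: +, +, -, -, -, -
Number of sign changes: 1
Possible positive real roots: 1

For negative roots, examine f(-x) = -8x^5 + 4x^4 + 3x^3 - 5x^2 + 7x - 7:
Signs of coefficients: -, +, +, -, +, -
Number of sign changes: 4
Possible negative real roots: 4, 2, 0

Positive roots: 1; Negative roots: 4 or 2 or 0


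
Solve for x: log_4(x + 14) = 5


Convert to exponential form: x + 14 = 4^5 = 1024
x = 1024 - 14 = 1010
Check: log_4(1010 + 14) = log_4(1024) = log_4(1024) = 5 ✓

x = 1010


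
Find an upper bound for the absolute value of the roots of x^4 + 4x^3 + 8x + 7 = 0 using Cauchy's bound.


Cauchy's bound: all roots r satisfy |r| <= 1 + max(|a_i/a_n|) for i = 0,...,n-1
where a_n is the leading coefficient.

Coefficients: [1, 4, 0, 8, 7]
Leading coefficient a_n = 1
Ratios |a_i/a_n|: 4, 0, 8, 7
Maximum ratio: 8
Cauchy's bound: |r| <= 1 + 8 = 9

Upper bound = 9


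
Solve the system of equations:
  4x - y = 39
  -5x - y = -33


Using Cramer's rule:
Determinant D = (4)(-1) - (-5)(-1) = -4 - 5 = -9
Dx = (39)(-1) - (-33)(-1) = -39 - 33 = -72
Dy = (4)(-33) - (-5)(39) = -132 + 195 = 63
x = Dx/D = -72/-9 = 8
y = Dy/D = 63/-9 = -7

x = 8, y = -7


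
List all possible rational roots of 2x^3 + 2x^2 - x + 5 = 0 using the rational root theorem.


Rational root theorem: possible roots are ±p/q where:
  p divides the constant term (5): p ∈ {1, 5}
  q divides the leading coefficient (2): q ∈ {1, 2}

All possible rational roots: -5, -5/2, -1, -1/2, 1/2, 1, 5/2, 5

-5, -5/2, -1, -1/2, 1/2, 1, 5/2, 5


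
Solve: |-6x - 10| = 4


An absolute value equation |expr| = 4 gives two cases:
Case 1: -6x - 10 = 4
  -6x = 14, so x = -7/3
Case 2: -6x - 10 = -4
  -6x = 6, so x = -1

x = -7/3, x = -1


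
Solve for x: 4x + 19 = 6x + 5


Starting with: 4x + 19 = 6x + 5
Move all x terms to left: (4 - 6)x = 5 - 19
Simplify: -2x = -14
Divide both sides by -2: x = 7

x = 7


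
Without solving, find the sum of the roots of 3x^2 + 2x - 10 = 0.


By Vieta's formulas for ax^2 + bx + c = 0:
  Sum of roots = -b/a
  Product of roots = c/a

Here a = 3, b = 2, c = -10
Sum = -(2)/3 = -2/3
Product = -10/3 = -10/3

Sum = -2/3


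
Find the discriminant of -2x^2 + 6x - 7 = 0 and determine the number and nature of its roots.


For ax^2 + bx + c = 0, discriminant D = b^2 - 4ac
Here a = -2, b = 6, c = -7
D = (6)^2 - 4(-2)(-7) = 36 - 56 = -20

D = -20 < 0
The equation has no real roots (2 complex conjugate roots).

Discriminant = -20, no real roots (2 complex conjugate roots)


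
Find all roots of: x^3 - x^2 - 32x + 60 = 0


Let p(x) = x^3 - x^2 - 32x + 60. By the rational root theorem (leading coefficient 1), any rational root is an integer divisor of 60: try ±1, ±2, ... in turn.
Test x = 1: value = 28 ≠ 0.
Test x = -1: value = 90 ≠ 0.
Test x = 2: value = 0 ✓, so (x - 2) is a factor.
Synthetic division by (x - 2): bring down 1; 1(2) - 1 = 1; 1(2) - 32 = -30; (-30)(2) + 60 = 0 → quotient x^2 + x - 30, remainder 0.
Solve the quadratic x^2 + x - 30 = 0: discriminant = 1^2 - 4(1)(-30) = 1 + 120 = 121.
sqrt(121) = 11, so x = (-1 ± 11)/2: x = 5 or x = -6.
Collecting all roots found:

x = -6, x = 2, x = 5


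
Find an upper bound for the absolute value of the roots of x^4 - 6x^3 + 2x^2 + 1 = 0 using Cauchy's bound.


Cauchy's bound: all roots r satisfy |r| <= 1 + max(|a_i/a_n|) for i = 0,...,n-1
where a_n is the leading coefficient.

Coefficients: [1, -6, 2, 0, 1]
Leading coefficient a_n = 1
Ratios |a_i/a_n|: 6, 2, 0, 1
Maximum ratio: 6
Cauchy's bound: |r| <= 1 + 6 = 7

Upper bound = 7


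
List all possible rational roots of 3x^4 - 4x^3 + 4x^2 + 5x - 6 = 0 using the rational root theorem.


Rational root theorem: possible roots are ±p/q where:
  p divides the constant term (-6): p ∈ {1, 2, 3, 6}
  q divides the leading coefficient (3): q ∈ {1, 3}

All possible rational roots: -6, -3, -2, -1, -2/3, -1/3, 1/3, 2/3, 1, 2, 3, 6

-6, -3, -2, -1, -2/3, -1/3, 1/3, 2/3, 1, 2, 3, 6


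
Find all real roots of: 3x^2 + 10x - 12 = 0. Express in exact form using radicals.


Using the quadratic formula: x = (-b ± sqrt(b^2 - 4ac)) / (2a)
Here a = 3, b = 10, c = -12
Discriminant = b^2 - 4ac = 10^2 - 4(3)(-12) = 100 + 144 = 244
Since discriminant = 244 > 0, there are two real roots.
x = (-10 ± 2*sqrt(61)) / 6
Simplifying: x = (-5 ± sqrt(61)) / 3
Numerically: x ≈ 0.9367 or x ≈ -4.2701

x = (-5 + sqrt(61)) / 3 or x = (-5 - sqrt(61)) / 3


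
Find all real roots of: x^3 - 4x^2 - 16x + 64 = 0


Let p(x) = x^3 - 4x^2 - 16x + 64. By the rational root theorem (leading coefficient 1), any rational root is an integer divisor of 64: try ±1, ±2, ... in turn.
Test x = 1: value = 45 ≠ 0.
Test x = -1: value = 75 ≠ 0.
Test x = 2: value = 24 ≠ 0.
Test x = -2: value = 72 ≠ 0.
Test x = 4: value = 0 ✓, so (x - 4) is a factor.
Synthetic division by (x - 4): bring down 1; 1(4) - 4 = 0; 0(4) - 16 = -16; (-16)(4) + 64 = 0 → quotient x^2 - 16, remainder 0.
Solve the quadratic x^2 - 16 = 0: discriminant = 0^2 - 4(1)(-16) = 0 + 64 = 64.
sqrt(64) = 8, so x = (0 ± 8)/2: x = 4 or x = -4.

x = -4, x = 4 (multiplicity 2)


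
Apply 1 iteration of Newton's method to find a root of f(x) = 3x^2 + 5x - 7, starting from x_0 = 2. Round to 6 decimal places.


Newton's method: x_(n+1) = x_n - f(x_n)/f'(x_n)
f(x) = 3x^2 + 5x - 7
f'(x) = 6x + 5

Iteration 1:
  f(2.000000) = 15.000000
  f'(2.000000) = 17.000000
  x_1 = 2.000000 - (15.000000)/(17.000000) = 1.117647

x_1 = 1.117647


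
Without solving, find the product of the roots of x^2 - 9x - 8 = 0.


By Vieta's formulas for ax^2 + bx + c = 0:
  Sum of roots = -b/a
  Product of roots = c/a

Here a = 1, b = -9, c = -8
Sum = -(-9)/1 = 9
Product = -8/1 = -8

Product = -8


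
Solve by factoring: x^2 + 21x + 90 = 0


We need two numbers that multiply to 90 and add to 21.
Those numbers are 6 and 15 (since 6 * 15 = 90 and 6 + 15 = 21).
So x^2 + 21x + 90 = (x + 6)(x + 15) = 0
Setting each factor to zero: x = -6 or x = -15

x = -15, x = -6


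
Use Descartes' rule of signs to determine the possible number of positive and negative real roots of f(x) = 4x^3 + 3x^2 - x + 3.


Descartes' rule of signs:

For positive roots, count sign changes in f(x) = 4x^3 + 3x^2 - x + 3:
Signs of coefficients: +, +, -, +
Number of sign changes: 2
Possible positive real roots: 2, 0

For negative roots, examine f(-x) = -4x^3 + 3x^2 + x + 3:
Signs of coefficients: -, +, +, +
Number of sign changes: 1
Possible negative real roots: 1

Positive roots: 2 or 0; Negative roots: 1


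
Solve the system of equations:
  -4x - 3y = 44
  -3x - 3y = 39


Using Cramer's rule:
Determinant D = (-4)(-3) - (-3)(-3) = 12 - 9 = 3
Dx = (44)(-3) - (39)(-3) = -132 + 117 = -15
Dy = (-4)(39) - (-3)(44) = -156 + 132 = -24
x = Dx/D = -15/3 = -5
y = Dy/D = -24/3 = -8

x = -5, y = -8


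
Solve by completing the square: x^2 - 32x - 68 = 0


Start: x^2 - 32x - 68 = 0
Move constant: x^2 - 32x = 68
Half of -32 is -16, squared is 256
Add 256 to both sides: x^2 - 32x + 256 = 324
(x - 16)^2 = 324
x - 16 = ±18
x = 16 + 18 = 34 or x = 16 - 18 = -2

x = -2, x = 34


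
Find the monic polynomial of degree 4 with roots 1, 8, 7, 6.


A monic polynomial with roots 1, 8, 7, 6 is:
p(x) = (x - 1)(x - 8)(x - 7)(x - 6)
After multiplying by (x - 1): x - 1
After multiplying by (x - 8): x^2 - 9x + 8
After multiplying by (x - 7): x^3 - 16x^2 + 71x - 56
After multiplying by (x - 6): x^4 - 22x^3 + 167x^2 - 482x + 336

x^4 - 22x^3 + 167x^2 - 482x + 336


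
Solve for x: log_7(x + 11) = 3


Convert to exponential form: x + 11 = 7^3 = 343
x = 343 - 11 = 332
Check: log_7(332 + 11) = log_7(343) = log_7(343) = 3 ✓

x = 332


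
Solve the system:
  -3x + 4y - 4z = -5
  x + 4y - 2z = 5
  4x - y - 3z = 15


Using Cramer's rule. Expand each determinant along the first row.
D  = (-3)*[4*(-3) - (-2)*(-1)] - 4*[1*(-3) - (-2)*4] + (-4)*[1*(-1) - 4*4]
  = (-3)*(-14) - 4*(5) + (-4)*(-17) = 90
Dx = (-5)*[4*(-3) - (-2)*(-1)] - 4*[5*(-3) - (-2)*15] + (-4)*[5*(-1) - 4*15]
  = (-5)*(-14) - 4*(15) + (-4)*(-65) = 270
Dy = (-3)*[5*(-3) - (-2)*15] - (-5)*[1*(-3) - (-2)*4] + (-4)*[1*15 - 5*4]
  = (-3)*(15) - (-5)*(5) + (-4)*(-5) = 0
Dz = (-3)*[4*15 - 5*(-1)] - 4*[1*15 - 5*4] + (-5)*[1*(-1) - 4*4]
  = (-3)*(65) - 4*(-5) + (-5)*(-17) = -90
x = Dx/D = 270/90 = 3, y = Dy/D = 0/90 = 0, z = Dz/D = -90/90 = -1
Check eq1: (-3)(3) + (4)(0) + (-4)(-1) = -5 = -5 ✓
Check eq2: (1)(3) + (4)(0) + (-2)(-1) = 5 = 5 ✓
Check eq3: (4)(3) + (-1)(0) + (-3)(-1) = 15 = 15 ✓

x = 3, y = 0, z = -1


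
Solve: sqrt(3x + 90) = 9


Square both sides: 3x + 90 = 9^2 = 81
3x = 81 - 90 = -9
x = -3
Check: sqrt(3*(-3) + 90) = sqrt(81) = 9 ✓

x = -3


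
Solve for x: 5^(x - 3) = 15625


Express both sides with the same base.
15625 = 5^6
Since the bases match, equate exponents: x - 3 = 6
So x = 6 - (-3) = 9

x = 9


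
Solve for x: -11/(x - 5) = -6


Multiply both sides by (x - 5): -11 = -6(x - 5)
Distribute: -11 = -6x + 30
-6x = -11 - 30 = -41
x = 41/6

x = 41/6


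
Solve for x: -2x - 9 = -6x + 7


Starting with: -2x - 9 = -6x + 7
Move all x terms to left: (-2 + 6)x = 7 + 9
Simplify: 4x = 16
Divide both sides by 4: x = 4

x = 4


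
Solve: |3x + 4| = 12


An absolute value equation |expr| = 12 gives two cases:
Case 1: 3x + 4 = 12
  3x = 8, so x = 8/3
Case 2: 3x + 4 = -12
  3x = -16, so x = -16/3

x = -16/3, x = 8/3


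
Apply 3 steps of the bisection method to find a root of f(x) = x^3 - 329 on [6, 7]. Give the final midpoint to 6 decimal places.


f(x) = x^3 - 329
f(6) = -113 < 0
f(7) = 14 > 0

Step 1: midpoint = (6.000000 + 7.000000)/2 = 6.500000
  f(6.500000) = -54.375000
  f(mid) < 0, so root is in [6.500000, 7.000000]

Step 2: midpoint = (6.500000 + 7.000000)/2 = 6.750000
  f(6.750000) = -21.453125
  f(mid) < 0, so root is in [6.750000, 7.000000]

Step 3: midpoint = (6.750000 + 7.000000)/2 = 6.875000
  f(6.875000) = -4.048828
  f(mid) < 0, so root is in [6.875000, 7.000000]

midpoint = 6.875000


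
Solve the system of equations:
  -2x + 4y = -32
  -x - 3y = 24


Using Cramer's rule:
Determinant D = (-2)(-3) - (-1)(4) = 6 + 4 = 10
Dx = (-32)(-3) - (24)(4) = 96 - 96 = 0
Dy = (-2)(24) - (-1)(-32) = -48 - 32 = -80
x = Dx/D = 0/10 = 0
y = Dy/D = -80/10 = -8

x = 0, y = -8


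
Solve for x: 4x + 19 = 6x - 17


Starting with: 4x + 19 = 6x - 17
Move all x terms to left: (4 - 6)x = -17 - 19
Simplify: -2x = -36
Divide both sides by -2: x = 18

x = 18


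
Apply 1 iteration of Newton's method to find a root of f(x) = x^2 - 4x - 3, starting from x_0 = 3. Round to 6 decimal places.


Newton's method: x_(n+1) = x_n - f(x_n)/f'(x_n)
f(x) = x^2 - 4x - 3
f'(x) = 2x - 4

Iteration 1:
  f(3.000000) = -6.000000
  f'(3.000000) = 2.000000
  x_1 = 3.000000 - (-6.000000)/(2.000000) = 6.000000

x_1 = 6.000000


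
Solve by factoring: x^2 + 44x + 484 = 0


We need two numbers that multiply to 484 and add to 44.
Those numbers are 22 and 22 (since 22 * 22 = 484 and 22 + 22 = 44).
So x^2 + 44x + 484 = (x + 22)(x + 22) = 0
Setting each factor to zero: x = -22 or x = -22

x = -22


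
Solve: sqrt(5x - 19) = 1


Square both sides: 5x - 19 = 1^2 = 1
5x = 1 + 19 = 20
x = 4
Check: sqrt(5*4 - 19) = sqrt(1) = 1 ✓

x = 4


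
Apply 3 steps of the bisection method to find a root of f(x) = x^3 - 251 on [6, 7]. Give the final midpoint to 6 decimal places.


f(x) = x^3 - 251
f(6) = -35 < 0
f(7) = 92 > 0

Step 1: midpoint = (6.000000 + 7.000000)/2 = 6.500000
  f(6.500000) = 23.625000
  f(mid) > 0, so root is in [6.000000, 6.500000]

Step 2: midpoint = (6.000000 + 6.500000)/2 = 6.250000
  f(6.250000) = -6.859375
  f(mid) < 0, so root is in [6.250000, 6.500000]

Step 3: midpoint = (6.250000 + 6.500000)/2 = 6.375000
  f(6.375000) = 8.083984
  f(mid) > 0, so root is in [6.250000, 6.375000]

midpoint = 6.375000


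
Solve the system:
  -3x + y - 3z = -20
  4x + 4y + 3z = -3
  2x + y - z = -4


Using Cramer's rule. Expand each determinant along the first row.
D  = (-3)*[4*(-1) - 3*1] - 1*[4*(-1) - 3*2] + (-3)*[4*1 - 4*2]
  = (-3)*(-7) - 1*(-10) + (-3)*(-4) = 43
Dx = (-20)*[4*(-1) - 3*1] - 1*[(-3)*(-1) - 3*(-4)] + (-3)*[(-3)*1 - 4*(-4)]
  = (-20)*(-7) - 1*(15) + (-3)*(13) = 86
Dy = (-3)*[(-3)*(-1) - 3*(-4)] - (-20)*[4*(-1) - 3*2] + (-3)*[4*(-4) - (-3)*2]
  = (-3)*(15) - (-20)*(-10) + (-3)*(-10) = -215
Dz = (-3)*[4*(-4) - (-3)*1] - 1*[4*(-4) - (-3)*2] + (-20)*[4*1 - 4*2]
  = (-3)*(-13) - 1*(-10) + (-20)*(-4) = 129
x = Dx/D = 86/43 = 2, y = Dy/D = -215/43 = -5, z = Dz/D = 129/43 = 3
Check eq1: (-3)(2) + (1)(-5) + (-3)(3) = -20 = -20 ✓
Check eq2: (4)(2) + (4)(-5) + (3)(3) = -3 = -3 ✓
Check eq3: (2)(2) + (1)(-5) + (-1)(3) = -4 = -4 ✓

x = 2, y = -5, z = 3


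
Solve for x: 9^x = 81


Express both sides with the same base.
81 = 9^2
Since the bases match: x = 2

x = 2


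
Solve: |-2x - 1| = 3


An absolute value equation |expr| = 3 gives two cases:
Case 1: -2x - 1 = 3
  -2x = 4, so x = -2
Case 2: -2x - 1 = -3
  -2x = -2, so x = 1

x = -2, x = 1


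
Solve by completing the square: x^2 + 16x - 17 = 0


Start: x^2 + 16x - 17 = 0
Move constant: x^2 + 16x = 17
Half of 16 is 8, squared is 64
Add 64 to both sides: x^2 + 16x + 64 = 81
(x + 8)^2 = 81
x + 8 = ±9
x = -8 + 9 = 1 or x = -8 - 9 = -17

x = -17, x = 1


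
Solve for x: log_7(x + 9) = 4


Convert to exponential form: x + 9 = 7^4 = 2401
x = 2401 - 9 = 2392
Check: log_7(2392 + 9) = log_7(2401) = log_7(2401) = 4 ✓

x = 2392


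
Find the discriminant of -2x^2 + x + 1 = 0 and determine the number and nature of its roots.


For ax^2 + bx + c = 0, discriminant D = b^2 - 4ac
Here a = -2, b = 1, c = 1
D = (1)^2 - 4(-2)(1) = 1 + 8 = 9

D = 9 > 0 and is a perfect square (sqrt = 3)
The equation has 2 distinct real rational roots.

Discriminant = 9, 2 distinct real rational roots
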